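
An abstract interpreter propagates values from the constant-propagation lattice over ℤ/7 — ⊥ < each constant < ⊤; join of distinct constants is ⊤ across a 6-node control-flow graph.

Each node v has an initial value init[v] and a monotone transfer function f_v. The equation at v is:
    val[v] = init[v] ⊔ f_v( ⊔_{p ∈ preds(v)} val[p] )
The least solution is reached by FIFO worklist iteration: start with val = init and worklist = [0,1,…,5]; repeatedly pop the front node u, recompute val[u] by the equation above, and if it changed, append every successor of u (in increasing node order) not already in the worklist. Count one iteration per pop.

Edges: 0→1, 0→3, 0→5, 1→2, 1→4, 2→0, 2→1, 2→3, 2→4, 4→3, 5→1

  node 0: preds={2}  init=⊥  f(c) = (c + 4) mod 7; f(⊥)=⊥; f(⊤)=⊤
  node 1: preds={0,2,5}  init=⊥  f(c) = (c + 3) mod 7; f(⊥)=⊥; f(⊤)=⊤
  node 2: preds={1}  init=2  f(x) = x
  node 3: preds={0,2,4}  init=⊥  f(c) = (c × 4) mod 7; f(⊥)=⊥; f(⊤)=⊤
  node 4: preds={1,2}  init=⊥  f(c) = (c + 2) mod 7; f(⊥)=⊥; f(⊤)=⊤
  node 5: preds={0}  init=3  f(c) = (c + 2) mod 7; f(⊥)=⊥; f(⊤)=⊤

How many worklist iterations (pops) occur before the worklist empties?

10

Iteration log — 10 steps:
  step 1. node 0  ⊔preds=2  new=6  old=⊥  +wl: 
  step 2. node 1  ⊔preds=⊤  new=⊤  old=⊥  +wl: 
  step 3. node 2  ⊔preds=⊤  new=⊤  old=2  +wl: 0,1
  step 4. node 3  ⊔preds=⊤  new=⊤  old=⊥  +wl: 
  step 5. node 4  ⊔preds=⊤  new=⊤  old=⊥  +wl: 3
  step 6. node 5  ⊔preds=6  new=⊤  old=3  +wl: 
  step 7. node 0  ⊔preds=⊤  new=⊤  old=6  +wl: 5
  step 8. node 1  ⊔preds=⊤  new=⊤  stable
  step 9. node 3  ⊔preds=⊤  new=⊤  stable
  step 10. node 5  ⊔preds=⊤  new=⊤  stable

Least fixpoint reached:
  node 0: ⊤
  node 1: ⊤
  node 2: ⊤
  node 3: ⊤
  node 4: ⊤
  node 5: ⊤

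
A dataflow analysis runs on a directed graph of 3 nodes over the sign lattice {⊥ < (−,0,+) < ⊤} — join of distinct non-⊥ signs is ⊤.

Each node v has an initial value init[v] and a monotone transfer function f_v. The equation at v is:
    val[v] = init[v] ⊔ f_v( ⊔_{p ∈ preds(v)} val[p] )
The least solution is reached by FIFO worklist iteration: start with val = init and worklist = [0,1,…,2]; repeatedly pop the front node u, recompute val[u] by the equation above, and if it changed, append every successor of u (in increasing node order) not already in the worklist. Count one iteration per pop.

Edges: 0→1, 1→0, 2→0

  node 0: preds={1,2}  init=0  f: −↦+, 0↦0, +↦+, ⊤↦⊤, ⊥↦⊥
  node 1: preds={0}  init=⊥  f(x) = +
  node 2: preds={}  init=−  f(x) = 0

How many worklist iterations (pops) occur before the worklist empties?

Trace (4 dequeues):
  [1] u=0 | in − | out ⊤ | prev 0 | push {}
  [2] u=1 | in ⊤ | out + | prev ⊥ | push {0}
  [3] u=2 | in ⊥ | out ⊤ | prev − | push {}
  [4] u=0 | in ⊤ | out ⊤ | ==

Converged values:
  [0] ⊤
  [1] +
  [2] ⊤

4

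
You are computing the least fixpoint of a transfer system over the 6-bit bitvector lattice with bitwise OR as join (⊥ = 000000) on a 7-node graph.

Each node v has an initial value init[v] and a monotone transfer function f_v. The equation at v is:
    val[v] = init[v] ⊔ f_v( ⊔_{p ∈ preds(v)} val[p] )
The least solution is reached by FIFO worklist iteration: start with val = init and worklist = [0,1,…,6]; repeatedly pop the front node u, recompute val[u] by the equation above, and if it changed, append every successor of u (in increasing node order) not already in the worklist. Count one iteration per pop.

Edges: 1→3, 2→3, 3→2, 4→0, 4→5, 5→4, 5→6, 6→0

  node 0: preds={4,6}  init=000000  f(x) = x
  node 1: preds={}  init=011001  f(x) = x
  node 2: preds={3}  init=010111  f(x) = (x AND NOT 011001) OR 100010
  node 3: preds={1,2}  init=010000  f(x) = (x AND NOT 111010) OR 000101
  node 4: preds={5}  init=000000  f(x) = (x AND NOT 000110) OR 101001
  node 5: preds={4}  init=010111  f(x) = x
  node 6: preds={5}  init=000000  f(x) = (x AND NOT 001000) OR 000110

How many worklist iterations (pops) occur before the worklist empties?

10

Iteration log — 10 steps:
  step 1. node 0  ⊔preds=000000  new=000000  stable
  step 2. node 1  ⊔preds=000000  new=011001  stable
  step 3. node 2  ⊔preds=010000  new=110111  old=010111  +wl: 
  step 4. node 3  ⊔preds=111111  new=010101  old=010000  +wl: 2
  step 5. node 4  ⊔preds=010111  new=111001  old=000000  +wl: 0
  step 6. node 5  ⊔preds=111001  new=111111  old=010111  +wl: 4
  step 7. node 6  ⊔preds=111111  new=110111  old=000000  +wl: 
  step 8. node 2  ⊔preds=010101  new=110111  stable
  step 9. node 0  ⊔preds=111111  new=111111  old=000000  +wl: 
  step 10. node 4  ⊔preds=111111  new=111001  stable

Least fixpoint reached:
  node 0: 111111
  node 1: 011001
  node 2: 110111
  node 3: 010101
  node 4: 111001
  node 5: 111111
  node 6: 110111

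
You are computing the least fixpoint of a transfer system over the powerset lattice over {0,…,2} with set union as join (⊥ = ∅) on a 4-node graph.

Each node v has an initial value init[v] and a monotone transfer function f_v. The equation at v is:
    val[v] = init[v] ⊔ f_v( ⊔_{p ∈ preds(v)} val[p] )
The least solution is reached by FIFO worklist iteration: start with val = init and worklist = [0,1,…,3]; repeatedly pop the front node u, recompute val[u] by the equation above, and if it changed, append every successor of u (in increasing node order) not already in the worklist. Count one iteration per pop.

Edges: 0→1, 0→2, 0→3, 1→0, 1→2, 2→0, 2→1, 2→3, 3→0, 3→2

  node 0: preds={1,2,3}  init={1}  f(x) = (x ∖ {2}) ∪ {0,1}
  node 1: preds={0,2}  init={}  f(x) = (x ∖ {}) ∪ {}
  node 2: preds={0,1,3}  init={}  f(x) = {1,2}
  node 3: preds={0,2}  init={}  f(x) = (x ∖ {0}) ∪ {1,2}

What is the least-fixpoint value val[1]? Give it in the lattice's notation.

Worklist (8 pops):
  #1 pop 0: in={} → {0,1} (was {1}); enqueue []
  #2 pop 1: in={0,1} → {0,1} (was {}); enqueue [0]
  #3 pop 2: in={0,1} → {1,2} (was {}); enqueue [1]
  #4 pop 3: in={0,1,2} → {1,2} (was {}); enqueue [2]
  #5 pop 0: in={0,1,2} → {0,1} (no change)
  #6 pop 1: in={0,1,2} → {0,1,2} (was {0,1}); enqueue [0]
  #7 pop 2: in={0,1,2} → {1,2} (no change)
  #8 pop 0: in={0,1,2} → {0,1} (no change)

Fixpoint:
  val[0] = {0,1}
  val[1] = {0,1,2}
  val[2] = {1,2}
  val[3] = {1,2}

{0,1,2}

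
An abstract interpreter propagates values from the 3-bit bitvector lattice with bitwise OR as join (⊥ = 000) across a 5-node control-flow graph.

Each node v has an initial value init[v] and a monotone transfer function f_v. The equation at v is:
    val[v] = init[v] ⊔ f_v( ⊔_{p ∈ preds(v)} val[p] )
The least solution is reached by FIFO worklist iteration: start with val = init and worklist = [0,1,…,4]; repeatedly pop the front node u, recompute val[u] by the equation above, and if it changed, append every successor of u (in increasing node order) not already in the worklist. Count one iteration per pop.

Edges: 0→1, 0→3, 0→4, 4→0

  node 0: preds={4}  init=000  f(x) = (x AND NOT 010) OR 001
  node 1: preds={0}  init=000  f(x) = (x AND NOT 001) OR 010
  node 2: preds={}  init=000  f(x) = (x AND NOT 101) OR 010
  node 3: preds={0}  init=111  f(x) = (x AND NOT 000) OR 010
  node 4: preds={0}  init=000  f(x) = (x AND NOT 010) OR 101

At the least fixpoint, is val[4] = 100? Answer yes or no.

Worklist (9 pops):
  #1 pop 0: in=000 → 001 (was 000); enqueue []
  #2 pop 1: in=001 → 010 (was 000); enqueue []
  #3 pop 2: in=000 → 010 (was 000); enqueue []
  #4 pop 3: in=001 → 111 (no change)
  #5 pop 4: in=001 → 101 (was 000); enqueue [0]
  #6 pop 0: in=101 → 101 (was 001); enqueue [1,3,4]
  #7 pop 1: in=101 → 110 (was 010); enqueue []
  #8 pop 3: in=101 → 111 (no change)
  #9 pop 4: in=101 → 101 (no change)

Fixpoint:
  val[0] = 101
  val[1] = 110
  val[2] = 010
  val[3] = 111
  val[4] = 101

no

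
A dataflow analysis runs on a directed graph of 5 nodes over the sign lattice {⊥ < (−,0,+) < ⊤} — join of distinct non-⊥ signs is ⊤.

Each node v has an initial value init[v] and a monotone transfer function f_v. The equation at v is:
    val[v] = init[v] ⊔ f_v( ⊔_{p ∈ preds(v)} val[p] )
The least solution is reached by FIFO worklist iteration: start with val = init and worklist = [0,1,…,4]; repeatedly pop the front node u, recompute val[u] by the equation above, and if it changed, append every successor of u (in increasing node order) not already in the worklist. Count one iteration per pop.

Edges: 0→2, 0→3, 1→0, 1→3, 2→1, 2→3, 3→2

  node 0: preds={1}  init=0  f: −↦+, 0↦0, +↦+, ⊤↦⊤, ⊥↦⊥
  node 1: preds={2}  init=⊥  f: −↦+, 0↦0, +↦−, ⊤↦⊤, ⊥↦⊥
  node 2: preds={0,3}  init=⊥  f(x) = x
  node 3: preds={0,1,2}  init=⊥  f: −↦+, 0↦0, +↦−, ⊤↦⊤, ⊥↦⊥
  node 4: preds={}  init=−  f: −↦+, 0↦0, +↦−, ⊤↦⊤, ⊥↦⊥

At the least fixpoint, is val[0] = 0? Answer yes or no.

Worklist (9 pops):
  #1 pop 0: in=⊥ → 0 (no change)
  #2 pop 1: in=⊥ → ⊥ (no change)
  #3 pop 2: in=0 → 0 (was ⊥); enqueue [1]
  #4 pop 3: in=0 → 0 (was ⊥); enqueue [2]
  #5 pop 4: in=⊥ → − (no change)
  #6 pop 1: in=0 → 0 (was ⊥); enqueue [0,3]
  #7 pop 2: in=0 → 0 (no change)
  #8 pop 0: in=0 → 0 (no change)
  #9 pop 3: in=0 → 0 (no change)

Fixpoint:
  val[0] = 0
  val[1] = 0
  val[2] = 0
  val[3] = 0
  val[4] = −

yes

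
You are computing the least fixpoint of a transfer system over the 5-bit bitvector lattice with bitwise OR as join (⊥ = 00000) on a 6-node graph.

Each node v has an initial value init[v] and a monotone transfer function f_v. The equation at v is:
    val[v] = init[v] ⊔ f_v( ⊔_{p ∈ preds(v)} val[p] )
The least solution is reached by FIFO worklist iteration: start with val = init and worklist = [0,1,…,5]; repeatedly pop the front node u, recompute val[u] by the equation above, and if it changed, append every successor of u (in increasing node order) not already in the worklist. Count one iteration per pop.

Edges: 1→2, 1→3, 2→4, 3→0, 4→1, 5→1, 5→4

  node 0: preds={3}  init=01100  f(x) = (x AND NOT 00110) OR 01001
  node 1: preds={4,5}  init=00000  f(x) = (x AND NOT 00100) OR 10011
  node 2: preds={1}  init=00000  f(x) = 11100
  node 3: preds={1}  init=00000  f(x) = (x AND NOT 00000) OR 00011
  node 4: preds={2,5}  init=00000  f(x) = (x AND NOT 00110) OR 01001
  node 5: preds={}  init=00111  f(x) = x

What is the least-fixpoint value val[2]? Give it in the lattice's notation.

11100

Trace (11 dequeues):
  [1] u=0 | in 00000 | out 01101 | prev 01100 | push {}
  [2] u=1 | in 00111 | out 10011 | prev 00000 | push {}
  [3] u=2 | in 10011 | out 11100 | prev 00000 | push {}
  [4] u=3 | in 10011 | out 10011 | prev 00000 | push {0}
  [5] u=4 | in 11111 | out 11001 | prev 00000 | push {1}
  [6] u=5 | in 00000 | out 00111 | ==
  [7] u=0 | in 10011 | out 11101 | prev 01101 | push {}
  [8] u=1 | in 11111 | out 11011 | prev 10011 | push {2,3}
  [9] u=2 | in 11011 | out 11100 | ==
  [10] u=3 | in 11011 | out 11011 | prev 10011 | push {0}
  [11] u=0 | in 11011 | out 11101 | ==

Converged values:
  [0] 11101
  [1] 11011
  [2] 11100
  [3] 11011
  [4] 11001
  [5] 00111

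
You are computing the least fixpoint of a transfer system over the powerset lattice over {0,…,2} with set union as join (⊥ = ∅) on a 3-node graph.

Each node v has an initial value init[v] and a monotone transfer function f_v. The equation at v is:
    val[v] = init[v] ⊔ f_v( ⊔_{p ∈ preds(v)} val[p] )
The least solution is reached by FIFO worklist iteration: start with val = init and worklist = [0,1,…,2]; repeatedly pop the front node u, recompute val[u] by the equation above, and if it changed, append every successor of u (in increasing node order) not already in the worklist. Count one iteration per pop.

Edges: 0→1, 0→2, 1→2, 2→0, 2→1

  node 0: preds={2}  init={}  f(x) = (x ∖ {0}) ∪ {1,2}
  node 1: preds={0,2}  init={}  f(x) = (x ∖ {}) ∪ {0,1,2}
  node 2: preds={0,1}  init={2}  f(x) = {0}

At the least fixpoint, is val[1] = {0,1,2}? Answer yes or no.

Worklist (5 pops):
  #1 pop 0: in={2} → {1,2} (was {}); enqueue []
  #2 pop 1: in={1,2} → {0,1,2} (was {}); enqueue []
  #3 pop 2: in={0,1,2} → {0,2} (was {2}); enqueue [0,1]
  #4 pop 0: in={0,2} → {1,2} (no change)
  #5 pop 1: in={0,1,2} → {0,1,2} (no change)

Fixpoint:
  val[0] = {1,2}
  val[1] = {0,1,2}
  val[2] = {0,2}

yes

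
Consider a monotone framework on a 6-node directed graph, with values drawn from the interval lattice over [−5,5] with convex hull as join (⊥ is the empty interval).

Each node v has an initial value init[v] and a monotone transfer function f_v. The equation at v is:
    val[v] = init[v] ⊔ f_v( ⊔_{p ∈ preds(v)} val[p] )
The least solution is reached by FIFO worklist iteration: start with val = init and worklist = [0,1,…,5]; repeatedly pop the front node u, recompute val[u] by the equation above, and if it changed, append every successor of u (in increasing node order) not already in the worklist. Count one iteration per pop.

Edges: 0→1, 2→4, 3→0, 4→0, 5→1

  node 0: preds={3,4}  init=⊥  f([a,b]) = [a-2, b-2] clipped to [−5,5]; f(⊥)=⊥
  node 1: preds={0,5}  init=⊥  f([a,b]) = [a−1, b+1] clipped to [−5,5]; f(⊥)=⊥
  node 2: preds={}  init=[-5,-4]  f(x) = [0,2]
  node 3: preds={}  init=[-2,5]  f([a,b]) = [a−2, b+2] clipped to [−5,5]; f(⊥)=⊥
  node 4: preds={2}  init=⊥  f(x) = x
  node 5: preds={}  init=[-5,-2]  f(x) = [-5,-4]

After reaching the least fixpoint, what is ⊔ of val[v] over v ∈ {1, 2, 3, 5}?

Worklist (8 pops):
  #1 pop 0: in=[-2,5] → [-4,3] (was ⊥); enqueue []
  #2 pop 1: in=[-5,3] → [-5,4] (was ⊥); enqueue []
  #3 pop 2: in=⊥ → [-5,2] (was [-5,-4]); enqueue []
  #4 pop 3: in=⊥ → [-2,5] (no change)
  #5 pop 4: in=[-5,2] → [-5,2] (was ⊥); enqueue [0]
  #6 pop 5: in=⊥ → [-5,-2] (no change)
  #7 pop 0: in=[-5,5] → [-5,3] (was [-4,3]); enqueue [1]
  #8 pop 1: in=[-5,3] → [-5,4] (no change)

Fixpoint:
  val[0] = [-5,3]
  val[1] = [-5,4]
  val[2] = [-5,2]
  val[3] = [-2,5]
  val[4] = [-5,2]
  val[5] = [-5,-2]

[-5,5]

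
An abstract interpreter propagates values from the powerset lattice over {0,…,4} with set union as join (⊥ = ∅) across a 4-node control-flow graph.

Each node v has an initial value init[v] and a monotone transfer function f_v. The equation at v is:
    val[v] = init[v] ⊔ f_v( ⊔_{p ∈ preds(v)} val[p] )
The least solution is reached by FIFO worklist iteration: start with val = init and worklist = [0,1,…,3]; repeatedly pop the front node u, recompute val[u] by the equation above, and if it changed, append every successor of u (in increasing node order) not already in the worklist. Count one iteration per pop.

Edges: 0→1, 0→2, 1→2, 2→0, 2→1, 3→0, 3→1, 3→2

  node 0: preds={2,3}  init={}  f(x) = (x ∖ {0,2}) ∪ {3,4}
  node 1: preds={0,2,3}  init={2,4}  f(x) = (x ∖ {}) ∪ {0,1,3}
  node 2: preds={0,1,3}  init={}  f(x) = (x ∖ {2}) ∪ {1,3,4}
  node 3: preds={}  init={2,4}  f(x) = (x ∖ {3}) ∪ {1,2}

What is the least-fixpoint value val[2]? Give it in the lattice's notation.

{0,1,3,4}

Iteration log — 7 steps:
  step 1. node 0  ⊔preds={2,4}  new={3,4}  old={}  +wl: 
  step 2. node 1  ⊔preds={2,3,4}  new={0,1,2,3,4}  old={2,4}  +wl: 
  step 3. node 2  ⊔preds={0,1,2,3,4}  new={0,1,3,4}  old={}  +wl: 0,1
  step 4. node 3  ⊔preds={}  new={1,2,4}  old={2,4}  +wl: 2
  step 5. node 0  ⊔preds={0,1,2,3,4}  new={1,3,4}  old={3,4}  +wl: 
  step 6. node 1  ⊔preds={0,1,2,3,4}  new={0,1,2,3,4}  stable
  step 7. node 2  ⊔preds={0,1,2,3,4}  new={0,1,3,4}  stable

Least fixpoint reached:
  node 0: {1,3,4}
  node 1: {0,1,2,3,4}
  node 2: {0,1,3,4}
  node 3: {1,2,4}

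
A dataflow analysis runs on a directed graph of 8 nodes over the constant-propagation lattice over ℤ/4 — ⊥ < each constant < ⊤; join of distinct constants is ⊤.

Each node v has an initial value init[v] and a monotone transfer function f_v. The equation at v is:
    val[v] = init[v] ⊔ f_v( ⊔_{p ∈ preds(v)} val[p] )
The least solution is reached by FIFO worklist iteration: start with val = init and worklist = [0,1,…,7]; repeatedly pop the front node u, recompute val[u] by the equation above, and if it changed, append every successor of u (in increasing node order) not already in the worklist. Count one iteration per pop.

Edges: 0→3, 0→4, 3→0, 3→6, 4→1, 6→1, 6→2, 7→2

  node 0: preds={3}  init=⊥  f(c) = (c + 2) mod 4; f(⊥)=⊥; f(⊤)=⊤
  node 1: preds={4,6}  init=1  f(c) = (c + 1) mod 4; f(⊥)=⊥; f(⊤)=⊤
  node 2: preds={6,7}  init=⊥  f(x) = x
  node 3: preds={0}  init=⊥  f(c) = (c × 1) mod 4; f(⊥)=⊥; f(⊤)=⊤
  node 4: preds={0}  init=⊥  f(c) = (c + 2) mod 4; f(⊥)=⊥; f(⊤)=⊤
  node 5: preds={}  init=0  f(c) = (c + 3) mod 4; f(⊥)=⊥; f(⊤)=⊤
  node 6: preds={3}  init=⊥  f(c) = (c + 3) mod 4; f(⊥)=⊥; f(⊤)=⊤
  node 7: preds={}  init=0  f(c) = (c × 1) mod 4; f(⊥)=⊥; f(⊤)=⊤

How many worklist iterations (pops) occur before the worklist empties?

Worklist (8 pops):
  #1 pop 0: in=⊥ → ⊥ (no change)
  #2 pop 1: in=⊥ → 1 (no change)
  #3 pop 2: in=0 → 0 (was ⊥); enqueue []
  #4 pop 3: in=⊥ → ⊥ (no change)
  #5 pop 4: in=⊥ → ⊥ (no change)
  #6 pop 5: in=⊥ → 0 (no change)
  #7 pop 6: in=⊥ → ⊥ (no change)
  #8 pop 7: in=⊥ → 0 (no change)

Fixpoint:
  val[0] = ⊥
  val[1] = 1
  val[2] = 0
  val[3] = ⊥
  val[4] = ⊥
  val[5] = 0
  val[6] = ⊥
  val[7] = 0

8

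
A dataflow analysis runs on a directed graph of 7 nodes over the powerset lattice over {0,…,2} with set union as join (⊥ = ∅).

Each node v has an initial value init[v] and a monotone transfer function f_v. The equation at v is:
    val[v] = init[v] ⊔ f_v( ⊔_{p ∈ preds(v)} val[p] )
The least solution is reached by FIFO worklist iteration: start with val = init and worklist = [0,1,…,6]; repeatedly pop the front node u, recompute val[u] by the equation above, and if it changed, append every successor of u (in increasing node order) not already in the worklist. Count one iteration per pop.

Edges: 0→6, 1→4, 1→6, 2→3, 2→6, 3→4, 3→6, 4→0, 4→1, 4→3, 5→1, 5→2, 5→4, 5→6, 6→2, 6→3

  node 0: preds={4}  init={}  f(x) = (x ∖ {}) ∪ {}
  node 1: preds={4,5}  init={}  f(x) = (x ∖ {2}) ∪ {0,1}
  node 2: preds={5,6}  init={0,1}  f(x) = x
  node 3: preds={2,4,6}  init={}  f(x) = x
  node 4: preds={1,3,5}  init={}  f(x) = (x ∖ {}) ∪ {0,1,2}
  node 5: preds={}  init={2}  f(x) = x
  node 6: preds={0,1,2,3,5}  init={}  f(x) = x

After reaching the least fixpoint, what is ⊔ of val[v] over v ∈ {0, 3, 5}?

Worklist (12 pops):
  #1 pop 0: in={} → {} (no change)
  #2 pop 1: in={2} → {0,1} (was {}); enqueue []
  #3 pop 2: in={2} → {0,1,2} (was {0,1}); enqueue []
  #4 pop 3: in={0,1,2} → {0,1,2} (was {}); enqueue []
  #5 pop 4: in={0,1,2} → {0,1,2} (was {}); enqueue [0,1,3]
  #6 pop 5: in={} → {2} (no change)
  #7 pop 6: in={0,1,2} → {0,1,2} (was {}); enqueue [2]
  #8 pop 0: in={0,1,2} → {0,1,2} (was {}); enqueue [6]
  #9 pop 1: in={0,1,2} → {0,1} (no change)
  #10 pop 3: in={0,1,2} → {0,1,2} (no change)
  #11 pop 2: in={0,1,2} → {0,1,2} (no change)
  #12 pop 6: in={0,1,2} → {0,1,2} (no change)

Fixpoint:
  val[0] = {0,1,2}
  val[1] = {0,1}
  val[2] = {0,1,2}
  val[3] = {0,1,2}
  val[4] = {0,1,2}
  val[5] = {2}
  val[6] = {0,1,2}

{0,1,2}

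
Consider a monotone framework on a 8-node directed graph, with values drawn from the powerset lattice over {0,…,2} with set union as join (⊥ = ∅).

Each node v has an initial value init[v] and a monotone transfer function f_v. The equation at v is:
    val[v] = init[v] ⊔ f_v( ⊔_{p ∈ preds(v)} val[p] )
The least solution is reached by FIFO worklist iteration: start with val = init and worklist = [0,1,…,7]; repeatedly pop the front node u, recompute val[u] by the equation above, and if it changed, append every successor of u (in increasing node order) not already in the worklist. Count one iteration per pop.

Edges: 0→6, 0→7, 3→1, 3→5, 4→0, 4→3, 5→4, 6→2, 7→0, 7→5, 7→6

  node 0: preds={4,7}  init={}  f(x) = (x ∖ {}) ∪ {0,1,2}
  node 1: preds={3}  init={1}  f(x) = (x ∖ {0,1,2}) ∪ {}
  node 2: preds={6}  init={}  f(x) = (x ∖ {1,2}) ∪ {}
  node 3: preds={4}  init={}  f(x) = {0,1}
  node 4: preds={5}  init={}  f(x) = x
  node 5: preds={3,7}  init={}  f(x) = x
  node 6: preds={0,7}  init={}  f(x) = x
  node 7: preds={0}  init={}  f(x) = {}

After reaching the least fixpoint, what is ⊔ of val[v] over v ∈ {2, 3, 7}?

Trace (13 dequeues):
  [1] u=0 | in {} | out {0,1,2} | prev {} | push {}
  [2] u=1 | in {} | out {1} | ==
  [3] u=2 | in {} | out {} | ==
  [4] u=3 | in {} | out {0,1} | prev {} | push {1}
  [5] u=4 | in {} | out {} | ==
  [6] u=5 | in {0,1} | out {0,1} | prev {} | push {4}
  [7] u=6 | in {0,1,2} | out {0,1,2} | prev {} | push {2}
  [8] u=7 | in {0,1,2} | out {} | ==
  [9] u=1 | in {0,1} | out {1} | ==
  [10] u=4 | in {0,1} | out {0,1} | prev {} | push {0,3}
  [11] u=2 | in {0,1,2} | out {0} | prev {} | push {}
  [12] u=0 | in {0,1} | out {0,1,2} | ==
  [13] u=3 | in {0,1} | out {0,1} | ==

Converged values:
  [0] {0,1,2}
  [1] {1}
  [2] {0}
  [3] {0,1}
  [4] {0,1}
  [5] {0,1}
  [6] {0,1,2}
  [7] {}

{0,1}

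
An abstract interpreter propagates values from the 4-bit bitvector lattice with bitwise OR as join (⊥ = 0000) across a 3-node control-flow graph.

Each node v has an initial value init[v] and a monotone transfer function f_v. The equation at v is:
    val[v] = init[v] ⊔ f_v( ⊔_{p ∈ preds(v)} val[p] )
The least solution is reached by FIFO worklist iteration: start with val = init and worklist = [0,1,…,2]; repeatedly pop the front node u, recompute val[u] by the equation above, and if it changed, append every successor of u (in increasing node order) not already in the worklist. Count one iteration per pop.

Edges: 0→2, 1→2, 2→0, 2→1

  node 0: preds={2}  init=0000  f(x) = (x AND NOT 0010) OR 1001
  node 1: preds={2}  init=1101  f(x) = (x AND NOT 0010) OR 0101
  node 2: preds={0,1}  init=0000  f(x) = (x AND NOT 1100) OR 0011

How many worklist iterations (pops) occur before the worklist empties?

Trace (5 dequeues):
  [1] u=0 | in 0000 | out 1001 | prev 0000 | push {}
  [2] u=1 | in 0000 | out 1101 | ==
  [3] u=2 | in 1101 | out 0011 | prev 0000 | push {0,1}
  [4] u=0 | in 0011 | out 1001 | ==
  [5] u=1 | in 0011 | out 1101 | ==

Converged values:
  [0] 1001
  [1] 1101
  [2] 0011

5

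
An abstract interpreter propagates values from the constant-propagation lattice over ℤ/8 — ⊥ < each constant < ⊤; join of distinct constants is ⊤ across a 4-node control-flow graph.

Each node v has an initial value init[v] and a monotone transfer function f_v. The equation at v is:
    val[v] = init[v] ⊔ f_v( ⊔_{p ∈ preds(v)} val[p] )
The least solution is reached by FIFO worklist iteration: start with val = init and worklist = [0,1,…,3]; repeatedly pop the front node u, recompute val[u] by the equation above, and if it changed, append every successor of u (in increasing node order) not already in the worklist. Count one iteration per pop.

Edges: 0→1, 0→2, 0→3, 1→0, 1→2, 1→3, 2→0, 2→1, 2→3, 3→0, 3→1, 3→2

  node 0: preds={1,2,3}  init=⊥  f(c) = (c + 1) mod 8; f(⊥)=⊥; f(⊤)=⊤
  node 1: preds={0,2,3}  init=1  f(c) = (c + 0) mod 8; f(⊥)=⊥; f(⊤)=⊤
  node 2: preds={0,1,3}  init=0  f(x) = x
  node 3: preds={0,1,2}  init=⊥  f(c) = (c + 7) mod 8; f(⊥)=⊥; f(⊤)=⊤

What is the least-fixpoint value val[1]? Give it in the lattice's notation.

Iteration log — 7 steps:
  step 1. node 0  ⊔preds=⊤  new=⊤  old=⊥  +wl: 
  step 2. node 1  ⊔preds=⊤  new=⊤  old=1  +wl: 0
  step 3. node 2  ⊔preds=⊤  new=⊤  old=0  +wl: 1
  step 4. node 3  ⊔preds=⊤  new=⊤  old=⊥  +wl: 2
  step 5. node 0  ⊔preds=⊤  new=⊤  stable
  step 6. node 1  ⊔preds=⊤  new=⊤  stable
  step 7. node 2  ⊔preds=⊤  new=⊤  stable

Least fixpoint reached:
  node 0: ⊤
  node 1: ⊤
  node 2: ⊤
  node 3: ⊤

⊤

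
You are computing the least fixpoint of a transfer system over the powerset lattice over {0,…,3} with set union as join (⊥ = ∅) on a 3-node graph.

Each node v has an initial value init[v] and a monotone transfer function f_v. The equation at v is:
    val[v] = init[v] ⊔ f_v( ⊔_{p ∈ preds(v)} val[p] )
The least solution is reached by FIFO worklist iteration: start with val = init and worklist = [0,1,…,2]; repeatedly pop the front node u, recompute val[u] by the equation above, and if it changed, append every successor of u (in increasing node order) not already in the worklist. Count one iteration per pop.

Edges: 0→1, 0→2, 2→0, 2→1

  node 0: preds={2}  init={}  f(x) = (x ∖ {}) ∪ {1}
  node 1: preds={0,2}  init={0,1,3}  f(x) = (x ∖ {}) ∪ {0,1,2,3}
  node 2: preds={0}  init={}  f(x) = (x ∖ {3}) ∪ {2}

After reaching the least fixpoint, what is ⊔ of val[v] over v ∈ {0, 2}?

Iteration log — 6 steps:
  step 1. node 0  ⊔preds={}  new={1}  old={}  +wl: 
  step 2. node 1  ⊔preds={1}  new={0,1,2,3}  old={0,1,3}  +wl: 
  step 3. node 2  ⊔preds={1}  new={1,2}  old={}  +wl: 0,1
  step 4. node 0  ⊔preds={1,2}  new={1,2}  old={1}  +wl: 2
  step 5. node 1  ⊔preds={1,2}  new={0,1,2,3}  stable
  step 6. node 2  ⊔preds={1,2}  new={1,2}  stable

Least fixpoint reached:
  node 0: {1,2}
  node 1: {0,1,2,3}
  node 2: {1,2}

{1,2}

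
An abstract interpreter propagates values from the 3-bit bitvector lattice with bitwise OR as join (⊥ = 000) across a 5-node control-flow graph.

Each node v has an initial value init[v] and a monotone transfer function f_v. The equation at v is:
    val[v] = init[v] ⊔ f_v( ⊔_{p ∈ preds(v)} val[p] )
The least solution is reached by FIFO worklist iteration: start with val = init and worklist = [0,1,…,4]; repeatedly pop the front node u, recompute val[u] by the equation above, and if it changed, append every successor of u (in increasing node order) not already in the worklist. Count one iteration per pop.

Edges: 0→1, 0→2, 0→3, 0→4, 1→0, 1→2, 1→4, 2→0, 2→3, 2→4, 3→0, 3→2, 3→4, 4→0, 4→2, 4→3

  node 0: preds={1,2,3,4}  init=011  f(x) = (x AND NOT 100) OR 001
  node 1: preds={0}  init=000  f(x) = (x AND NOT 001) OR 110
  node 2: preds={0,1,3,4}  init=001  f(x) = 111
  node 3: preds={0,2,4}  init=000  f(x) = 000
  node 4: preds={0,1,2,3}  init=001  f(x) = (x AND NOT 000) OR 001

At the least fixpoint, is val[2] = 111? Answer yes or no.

yes

Trace (8 dequeues):
  [1] u=0 | in 001 | out 011 | ==
  [2] u=1 | in 011 | out 110 | prev 000 | push {0}
  [3] u=2 | in 111 | out 111 | prev 001 | push {}
  [4] u=3 | in 111 | out 000 | ==
  [5] u=4 | in 111 | out 111 | prev 001 | push {2,3}
  [6] u=0 | in 111 | out 011 | ==
  [7] u=2 | in 111 | out 111 | ==
  [8] u=3 | in 111 | out 000 | ==

Converged values:
  [0] 011
  [1] 110
  [2] 111
  [3] 000
  [4] 111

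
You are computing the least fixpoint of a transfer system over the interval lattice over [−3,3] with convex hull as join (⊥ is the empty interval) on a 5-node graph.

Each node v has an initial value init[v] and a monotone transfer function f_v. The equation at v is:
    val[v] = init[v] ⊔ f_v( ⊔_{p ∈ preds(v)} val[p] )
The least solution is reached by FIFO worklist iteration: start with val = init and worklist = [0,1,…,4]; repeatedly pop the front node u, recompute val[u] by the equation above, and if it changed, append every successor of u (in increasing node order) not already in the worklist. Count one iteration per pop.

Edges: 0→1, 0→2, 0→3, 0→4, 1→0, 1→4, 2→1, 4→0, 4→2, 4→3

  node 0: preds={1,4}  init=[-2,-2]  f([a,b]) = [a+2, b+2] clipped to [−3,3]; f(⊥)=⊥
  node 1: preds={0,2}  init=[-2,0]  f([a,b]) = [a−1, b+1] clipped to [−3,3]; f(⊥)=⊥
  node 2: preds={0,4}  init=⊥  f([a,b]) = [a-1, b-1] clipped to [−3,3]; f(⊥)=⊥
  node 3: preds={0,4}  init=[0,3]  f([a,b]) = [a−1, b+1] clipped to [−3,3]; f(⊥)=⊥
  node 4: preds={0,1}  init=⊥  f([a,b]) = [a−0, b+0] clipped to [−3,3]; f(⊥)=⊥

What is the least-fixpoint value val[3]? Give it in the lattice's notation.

[-3,3]

Worklist (11 pops):
  #1 pop 0: in=[-2,0] → [-2,2] (was [-2,-2]); enqueue []
  #2 pop 1: in=[-2,2] → [-3,3] (was [-2,0]); enqueue [0]
  #3 pop 2: in=[-2,2] → [-3,1] (was ⊥); enqueue [1]
  #4 pop 3: in=[-2,2] → [-3,3] (was [0,3]); enqueue []
  #5 pop 4: in=[-3,3] → [-3,3] (was ⊥); enqueue [2,3]
  #6 pop 0: in=[-3,3] → [-2,3] (was [-2,2]); enqueue [4]
  #7 pop 1: in=[-3,3] → [-3,3] (no change)
  #8 pop 2: in=[-3,3] → [-3,2] (was [-3,1]); enqueue [1]
  #9 pop 3: in=[-3,3] → [-3,3] (no change)
  #10 pop 4: in=[-3,3] → [-3,3] (no change)
  #11 pop 1: in=[-3,3] → [-3,3] (no change)

Fixpoint:
  val[0] = [-2,3]
  val[1] = [-3,3]
  val[2] = [-3,2]
  val[3] = [-3,3]
  val[4] = [-3,3]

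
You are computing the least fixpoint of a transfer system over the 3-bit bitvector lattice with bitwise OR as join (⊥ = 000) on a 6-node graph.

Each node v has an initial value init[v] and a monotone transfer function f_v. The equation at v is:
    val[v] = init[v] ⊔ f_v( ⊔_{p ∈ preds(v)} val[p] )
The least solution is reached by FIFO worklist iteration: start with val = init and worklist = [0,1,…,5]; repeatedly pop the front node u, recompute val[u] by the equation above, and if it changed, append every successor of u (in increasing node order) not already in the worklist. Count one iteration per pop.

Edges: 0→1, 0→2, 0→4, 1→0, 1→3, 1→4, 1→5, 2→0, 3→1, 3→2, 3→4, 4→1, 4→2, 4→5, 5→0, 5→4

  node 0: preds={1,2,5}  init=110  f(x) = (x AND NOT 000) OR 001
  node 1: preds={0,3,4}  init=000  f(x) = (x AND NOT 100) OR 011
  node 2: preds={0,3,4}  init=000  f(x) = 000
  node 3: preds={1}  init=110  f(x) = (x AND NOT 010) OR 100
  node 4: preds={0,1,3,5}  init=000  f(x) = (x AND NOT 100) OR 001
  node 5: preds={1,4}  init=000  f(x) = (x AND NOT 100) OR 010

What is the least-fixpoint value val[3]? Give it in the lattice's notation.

Iteration log — 10 steps:
  step 1. node 0  ⊔preds=000  new=111  old=110  +wl: 
  step 2. node 1  ⊔preds=111  new=011  old=000  +wl: 0
  step 3. node 2  ⊔preds=111  new=000  stable
  step 4. node 3  ⊔preds=011  new=111  old=110  +wl: 1,2
  step 5. node 4  ⊔preds=111  new=011  old=000  +wl: 
  step 6. node 5  ⊔preds=011  new=011  old=000  +wl: 4
  step 7. node 0  ⊔preds=011  new=111  stable
  step 8. node 1  ⊔preds=111  new=011  stable
  step 9. node 2  ⊔preds=111  new=000  stable
  step 10. node 4  ⊔preds=111  new=011  stable

Least fixpoint reached:
  node 0: 111
  node 1: 011
  node 2: 000
  node 3: 111
  node 4: 011
  node 5: 011

111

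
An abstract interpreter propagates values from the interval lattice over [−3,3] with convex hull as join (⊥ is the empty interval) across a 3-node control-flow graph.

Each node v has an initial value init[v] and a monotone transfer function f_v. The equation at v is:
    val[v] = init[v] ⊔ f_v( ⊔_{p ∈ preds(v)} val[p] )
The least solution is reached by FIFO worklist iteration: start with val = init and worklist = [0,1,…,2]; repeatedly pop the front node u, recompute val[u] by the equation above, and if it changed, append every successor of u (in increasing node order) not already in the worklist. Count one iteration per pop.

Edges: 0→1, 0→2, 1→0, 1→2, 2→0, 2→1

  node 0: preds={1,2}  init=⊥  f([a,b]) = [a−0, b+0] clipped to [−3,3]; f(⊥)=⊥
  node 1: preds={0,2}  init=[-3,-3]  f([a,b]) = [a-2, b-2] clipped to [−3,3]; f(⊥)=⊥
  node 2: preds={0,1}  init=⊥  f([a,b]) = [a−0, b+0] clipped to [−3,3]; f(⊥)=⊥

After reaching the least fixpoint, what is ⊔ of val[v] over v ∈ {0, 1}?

[-3,-3]

Iteration log — 5 steps:
  step 1. node 0  ⊔preds=[-3,-3]  new=[-3,-3]  old=⊥  +wl: 
  step 2. node 1  ⊔preds=[-3,-3]  new=[-3,-3]  stable
  step 3. node 2  ⊔preds=[-3,-3]  new=[-3,-3]  old=⊥  +wl: 0,1
  step 4. node 0  ⊔preds=[-3,-3]  new=[-3,-3]  stable
  step 5. node 1  ⊔preds=[-3,-3]  new=[-3,-3]  stable

Least fixpoint reached:
  node 0: [-3,-3]
  node 1: [-3,-3]
  node 2: [-3,-3]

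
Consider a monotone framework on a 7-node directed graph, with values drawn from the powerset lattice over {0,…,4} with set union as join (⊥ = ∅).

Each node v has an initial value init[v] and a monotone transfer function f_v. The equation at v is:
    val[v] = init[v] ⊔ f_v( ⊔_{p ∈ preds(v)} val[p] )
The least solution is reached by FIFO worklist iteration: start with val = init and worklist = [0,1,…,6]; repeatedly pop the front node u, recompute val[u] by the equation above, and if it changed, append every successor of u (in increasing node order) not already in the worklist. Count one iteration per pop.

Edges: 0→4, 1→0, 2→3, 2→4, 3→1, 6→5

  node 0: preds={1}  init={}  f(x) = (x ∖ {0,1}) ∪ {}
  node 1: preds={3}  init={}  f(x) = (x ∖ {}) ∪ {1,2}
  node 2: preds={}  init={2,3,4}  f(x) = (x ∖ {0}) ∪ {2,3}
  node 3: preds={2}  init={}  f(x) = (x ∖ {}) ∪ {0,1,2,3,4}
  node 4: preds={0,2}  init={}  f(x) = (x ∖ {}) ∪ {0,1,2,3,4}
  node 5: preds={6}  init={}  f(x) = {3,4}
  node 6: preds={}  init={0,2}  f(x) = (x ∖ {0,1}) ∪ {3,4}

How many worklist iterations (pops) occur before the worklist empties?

13

Worklist (13 pops):
  #1 pop 0: in={} → {} (no change)
  #2 pop 1: in={} → {1,2} (was {}); enqueue [0]
  #3 pop 2: in={} → {2,3,4} (no change)
  #4 pop 3: in={2,3,4} → {0,1,2,3,4} (was {}); enqueue [1]
  #5 pop 4: in={2,3,4} → {0,1,2,3,4} (was {}); enqueue []
  #6 pop 5: in={0,2} → {3,4} (was {}); enqueue []
  #7 pop 6: in={} → {0,2,3,4} (was {0,2}); enqueue [5]
  #8 pop 0: in={1,2} → {2} (was {}); enqueue [4]
  #9 pop 1: in={0,1,2,3,4} → {0,1,2,3,4} (was {1,2}); enqueue [0]
  #10 pop 5: in={0,2,3,4} → {3,4} (no change)
  #11 pop 4: in={2,3,4} → {0,1,2,3,4} (no change)
  #12 pop 0: in={0,1,2,3,4} → {2,3,4} (was {2}); enqueue [4]
  #13 pop 4: in={2,3,4} → {0,1,2,3,4} (no change)

Fixpoint:
  val[0] = {2,3,4}
  val[1] = {0,1,2,3,4}
  val[2] = {2,3,4}
  val[3] = {0,1,2,3,4}
  val[4] = {0,1,2,3,4}
  val[5] = {3,4}
  val[6] = {0,2,3,4}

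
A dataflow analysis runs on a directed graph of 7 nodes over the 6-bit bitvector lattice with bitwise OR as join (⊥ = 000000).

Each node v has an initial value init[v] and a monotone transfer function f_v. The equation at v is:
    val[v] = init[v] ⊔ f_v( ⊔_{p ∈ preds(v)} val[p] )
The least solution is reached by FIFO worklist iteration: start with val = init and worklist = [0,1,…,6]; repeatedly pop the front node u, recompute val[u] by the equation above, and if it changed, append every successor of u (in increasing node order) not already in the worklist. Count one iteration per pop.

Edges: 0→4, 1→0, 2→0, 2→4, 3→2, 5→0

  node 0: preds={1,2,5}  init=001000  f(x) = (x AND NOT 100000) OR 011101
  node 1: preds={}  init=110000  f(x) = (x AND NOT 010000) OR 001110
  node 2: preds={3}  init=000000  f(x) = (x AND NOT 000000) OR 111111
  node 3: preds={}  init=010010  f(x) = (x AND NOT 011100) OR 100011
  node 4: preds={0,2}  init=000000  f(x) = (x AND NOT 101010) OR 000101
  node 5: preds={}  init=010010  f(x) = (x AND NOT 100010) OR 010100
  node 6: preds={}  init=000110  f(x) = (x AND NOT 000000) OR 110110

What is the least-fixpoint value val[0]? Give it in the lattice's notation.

Worklist (9 pops):
  #1 pop 0: in=110010 → 011111 (was 001000); enqueue []
  #2 pop 1: in=000000 → 111110 (was 110000); enqueue [0]
  #3 pop 2: in=010010 → 111111 (was 000000); enqueue []
  #4 pop 3: in=000000 → 110011 (was 010010); enqueue [2]
  #5 pop 4: in=111111 → 010101 (was 000000); enqueue []
  #6 pop 5: in=000000 → 010110 (was 010010); enqueue []
  #7 pop 6: in=000000 → 110110 (was 000110); enqueue []
  #8 pop 0: in=111111 → 011111 (no change)
  #9 pop 2: in=110011 → 111111 (no change)

Fixpoint:
  val[0] = 011111
  val[1] = 111110
  val[2] = 111111
  val[3] = 110011
  val[4] = 010101
  val[5] = 010110
  val[6] = 110110

011111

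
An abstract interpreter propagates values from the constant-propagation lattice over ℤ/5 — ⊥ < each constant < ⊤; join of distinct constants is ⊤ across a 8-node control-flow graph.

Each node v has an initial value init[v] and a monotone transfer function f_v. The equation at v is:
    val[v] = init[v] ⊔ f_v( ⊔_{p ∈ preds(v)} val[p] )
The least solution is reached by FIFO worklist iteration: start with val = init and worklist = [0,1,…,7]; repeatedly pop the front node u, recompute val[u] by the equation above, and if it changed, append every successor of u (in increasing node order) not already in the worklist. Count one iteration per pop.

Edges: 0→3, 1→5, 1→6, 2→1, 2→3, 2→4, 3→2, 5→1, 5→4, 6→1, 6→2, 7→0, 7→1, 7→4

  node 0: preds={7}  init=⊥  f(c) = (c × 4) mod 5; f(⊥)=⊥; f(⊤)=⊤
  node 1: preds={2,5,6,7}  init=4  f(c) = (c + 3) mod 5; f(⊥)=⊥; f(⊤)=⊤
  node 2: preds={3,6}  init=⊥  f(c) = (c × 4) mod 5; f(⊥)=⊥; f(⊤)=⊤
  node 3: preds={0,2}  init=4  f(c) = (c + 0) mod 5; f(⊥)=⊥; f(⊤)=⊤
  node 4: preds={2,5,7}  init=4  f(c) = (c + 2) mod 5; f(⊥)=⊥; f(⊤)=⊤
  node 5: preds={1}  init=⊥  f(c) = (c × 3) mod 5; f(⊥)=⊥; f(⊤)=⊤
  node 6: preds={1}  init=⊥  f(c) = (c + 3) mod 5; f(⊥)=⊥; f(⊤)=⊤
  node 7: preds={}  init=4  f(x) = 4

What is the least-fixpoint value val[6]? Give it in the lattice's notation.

⊤

Trace (13 dequeues):
  [1] u=0 | in 4 | out 1 | prev ⊥ | push {}
  [2] u=1 | in 4 | out ⊤ | prev 4 | push {}
  [3] u=2 | in 4 | out 1 | prev ⊥ | push {1}
  [4] u=3 | in 1 | out ⊤ | prev 4 | push {2}
  [5] u=4 | in ⊤ | out ⊤ | prev 4 | push {}
  [6] u=5 | in ⊤ | out ⊤ | prev ⊥ | push {4}
  [7] u=6 | in ⊤ | out ⊤ | prev ⊥ | push {}
  [8] u=7 | in ⊥ | out 4 | ==
  [9] u=1 | in ⊤ | out ⊤ | ==
  [10] u=2 | in ⊤ | out ⊤ | prev 1 | push {1,3}
  [11] u=4 | in ⊤ | out ⊤ | ==
  [12] u=1 | in ⊤ | out ⊤ | ==
  [13] u=3 | in ⊤ | out ⊤ | ==

Converged values:
  [0] 1
  [1] ⊤
  [2] ⊤
  [3] ⊤
  [4] ⊤
  [5] ⊤
  [6] ⊤
  [7] 4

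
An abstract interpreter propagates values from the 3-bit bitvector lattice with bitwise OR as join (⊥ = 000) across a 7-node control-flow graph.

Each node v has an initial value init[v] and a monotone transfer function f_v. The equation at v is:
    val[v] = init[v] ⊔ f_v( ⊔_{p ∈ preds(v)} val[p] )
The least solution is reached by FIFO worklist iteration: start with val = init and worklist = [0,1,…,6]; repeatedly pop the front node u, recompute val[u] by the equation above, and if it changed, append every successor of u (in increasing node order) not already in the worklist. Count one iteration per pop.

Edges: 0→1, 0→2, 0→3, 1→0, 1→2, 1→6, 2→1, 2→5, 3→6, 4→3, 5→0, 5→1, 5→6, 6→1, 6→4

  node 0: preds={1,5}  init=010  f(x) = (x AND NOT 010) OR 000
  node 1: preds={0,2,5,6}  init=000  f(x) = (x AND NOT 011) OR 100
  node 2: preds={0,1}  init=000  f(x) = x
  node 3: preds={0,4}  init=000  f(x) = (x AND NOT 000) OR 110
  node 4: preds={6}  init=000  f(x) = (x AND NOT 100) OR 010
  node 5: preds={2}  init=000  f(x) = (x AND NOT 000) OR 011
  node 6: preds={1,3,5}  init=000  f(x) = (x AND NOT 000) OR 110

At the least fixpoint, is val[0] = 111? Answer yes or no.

Iteration log — 16 steps:
  step 1. node 0  ⊔preds=000  new=010  stable
  step 2. node 1  ⊔preds=010  new=100  old=000  +wl: 0
  step 3. node 2  ⊔preds=110  new=110  old=000  +wl: 1
  step 4. node 3  ⊔preds=010  new=110  old=000  +wl: 
  step 5. node 4  ⊔preds=000  new=010  old=000  +wl: 3
  step 6. node 5  ⊔preds=110  new=111  old=000  +wl: 
  step 7. node 6  ⊔preds=111  new=111  old=000  +wl: 4
  step 8. node 0  ⊔preds=111  new=111  old=010  +wl: 2
  step 9. node 1  ⊔preds=111  new=100  stable
  step 10. node 3  ⊔preds=111  new=111  old=110  +wl: 6
  step 11. node 4  ⊔preds=111  new=011  old=010  +wl: 3
  step 12. node 2  ⊔preds=111  new=111  old=110  +wl: 1,5
  step 13. node 6  ⊔preds=111  new=111  stable
  step 14. node 3  ⊔preds=111  new=111  stable
  step 15. node 1  ⊔preds=111  new=100  stable
  step 16. node 5  ⊔preds=111  new=111  stable

Least fixpoint reached:
  node 0: 111
  node 1: 100
  node 2: 111
  node 3: 111
  node 4: 011
  node 5: 111
  node 6: 111

yes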